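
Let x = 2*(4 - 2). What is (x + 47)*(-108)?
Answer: -5508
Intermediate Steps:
x = 4 (x = 2*2 = 4)
(x + 47)*(-108) = (4 + 47)*(-108) = 51*(-108) = -5508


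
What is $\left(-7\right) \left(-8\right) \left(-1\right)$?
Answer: $-56$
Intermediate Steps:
$\left(-7\right) \left(-8\right) \left(-1\right) = 56 \left(-1\right) = -56$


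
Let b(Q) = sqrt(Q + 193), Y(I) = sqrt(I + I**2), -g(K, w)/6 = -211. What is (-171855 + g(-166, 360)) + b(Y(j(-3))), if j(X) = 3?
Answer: -170589 + sqrt(193 + 2*sqrt(3)) ≈ -1.7058e+5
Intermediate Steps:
g(K, w) = 1266 (g(K, w) = -6*(-211) = 1266)
b(Q) = sqrt(193 + Q)
(-171855 + g(-166, 360)) + b(Y(j(-3))) = (-171855 + 1266) + sqrt(193 + sqrt(3*(1 + 3))) = -170589 + sqrt(193 + sqrt(3*4)) = -170589 + sqrt(193 + sqrt(12)) = -170589 + sqrt(193 + 2*sqrt(3))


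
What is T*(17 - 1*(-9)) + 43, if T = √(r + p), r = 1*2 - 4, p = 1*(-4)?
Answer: 43 + 26*I*√6 ≈ 43.0 + 63.687*I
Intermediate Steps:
p = -4
r = -2 (r = 2 - 4 = -2)
T = I*√6 (T = √(-2 - 4) = √(-6) = I*√6 ≈ 2.4495*I)
T*(17 - 1*(-9)) + 43 = (I*√6)*(17 - 1*(-9)) + 43 = (I*√6)*(17 + 9) + 43 = (I*√6)*26 + 43 = 26*I*√6 + 43 = 43 + 26*I*√6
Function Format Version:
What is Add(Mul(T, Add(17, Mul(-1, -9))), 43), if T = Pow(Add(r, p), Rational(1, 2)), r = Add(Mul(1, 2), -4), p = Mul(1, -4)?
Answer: Add(43, Mul(26, I, Pow(6, Rational(1, 2)))) ≈ Add(43.000, Mul(63.687, I))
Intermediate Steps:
p = -4
r = -2 (r = Add(2, -4) = -2)
T = Mul(I, Pow(6, Rational(1, 2))) (T = Pow(Add(-2, -4), Rational(1, 2)) = Pow(-6, Rational(1, 2)) = Mul(I, Pow(6, Rational(1, 2))) ≈ Mul(2.4495, I))
Add(Mul(T, Add(17, Mul(-1, -9))), 43) = Add(Mul(Mul(I, Pow(6, Rational(1, 2))), Add(17, Mul(-1, -9))), 43) = Add(Mul(Mul(I, Pow(6, Rational(1, 2))), Add(17, 9)), 43) = Add(Mul(Mul(I, Pow(6, Rational(1, 2))), 26), 43) = Add(Mul(26, I, Pow(6, Rational(1, 2))), 43) = Add(43, Mul(26, I, Pow(6, Rational(1, 2))))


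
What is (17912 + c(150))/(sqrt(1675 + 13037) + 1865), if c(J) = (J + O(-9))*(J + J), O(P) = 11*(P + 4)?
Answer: 86558380/3463513 - 92824*sqrt(3678)/3463513 ≈ 23.366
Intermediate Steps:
O(P) = 44 + 11*P (O(P) = 11*(4 + P) = 44 + 11*P)
c(J) = 2*J*(-55 + J) (c(J) = (J + (44 + 11*(-9)))*(J + J) = (J + (44 - 99))*(2*J) = (J - 55)*(2*J) = (-55 + J)*(2*J) = 2*J*(-55 + J))
(17912 + c(150))/(sqrt(1675 + 13037) + 1865) = (17912 + 2*150*(-55 + 150))/(sqrt(1675 + 13037) + 1865) = (17912 + 2*150*95)/(sqrt(14712) + 1865) = (17912 + 28500)/(2*sqrt(3678) + 1865) = 46412/(1865 + 2*sqrt(3678))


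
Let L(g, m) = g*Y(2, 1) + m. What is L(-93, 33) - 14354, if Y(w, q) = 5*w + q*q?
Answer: -15344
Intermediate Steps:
Y(w, q) = q² + 5*w (Y(w, q) = 5*w + q² = q² + 5*w)
L(g, m) = m + 11*g (L(g, m) = g*(1² + 5*2) + m = g*(1 + 10) + m = g*11 + m = 11*g + m = m + 11*g)
L(-93, 33) - 14354 = (33 + 11*(-93)) - 14354 = (33 - 1023) - 14354 = -990 - 14354 = -15344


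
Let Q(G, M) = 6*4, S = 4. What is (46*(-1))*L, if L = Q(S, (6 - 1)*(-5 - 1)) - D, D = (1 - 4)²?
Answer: -690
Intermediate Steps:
Q(G, M) = 24
D = 9 (D = (-3)² = 9)
L = 15 (L = 24 - 1*9 = 24 - 9 = 15)
(46*(-1))*L = (46*(-1))*15 = -46*15 = -690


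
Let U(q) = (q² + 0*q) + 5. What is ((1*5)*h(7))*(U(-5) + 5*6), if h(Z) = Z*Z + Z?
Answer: 16800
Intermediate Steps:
h(Z) = Z + Z² (h(Z) = Z² + Z = Z + Z²)
U(q) = 5 + q² (U(q) = (q² + 0) + 5 = q² + 5 = 5 + q²)
((1*5)*h(7))*(U(-5) + 5*6) = ((1*5)*(7*(1 + 7)))*((5 + (-5)²) + 5*6) = (5*(7*8))*((5 + 25) + 30) = (5*56)*(30 + 30) = 280*60 = 16800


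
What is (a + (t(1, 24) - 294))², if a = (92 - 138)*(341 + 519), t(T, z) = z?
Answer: 1586428900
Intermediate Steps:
a = -39560 (a = -46*860 = -39560)
(a + (t(1, 24) - 294))² = (-39560 + (24 - 294))² = (-39560 - 270)² = (-39830)² = 1586428900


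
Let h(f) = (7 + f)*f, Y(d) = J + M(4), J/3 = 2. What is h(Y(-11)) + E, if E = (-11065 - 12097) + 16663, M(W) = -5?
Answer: -6491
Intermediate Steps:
J = 6 (J = 3*2 = 6)
Y(d) = 1 (Y(d) = 6 - 5 = 1)
h(f) = f*(7 + f)
E = -6499 (E = -23162 + 16663 = -6499)
h(Y(-11)) + E = 1*(7 + 1) - 6499 = 1*8 - 6499 = 8 - 6499 = -6491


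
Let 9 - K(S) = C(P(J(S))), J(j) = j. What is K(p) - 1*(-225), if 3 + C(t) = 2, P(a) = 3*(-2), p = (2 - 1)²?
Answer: 235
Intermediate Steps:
p = 1 (p = 1² = 1)
P(a) = -6
C(t) = -1 (C(t) = -3 + 2 = -1)
K(S) = 10 (K(S) = 9 - 1*(-1) = 9 + 1 = 10)
K(p) - 1*(-225) = 10 - 1*(-225) = 10 + 225 = 235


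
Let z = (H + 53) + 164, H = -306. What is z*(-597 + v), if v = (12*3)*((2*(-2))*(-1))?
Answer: 40317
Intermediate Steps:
v = 144 (v = 36*(-4*(-1)) = 36*4 = 144)
z = -89 (z = (-306 + 53) + 164 = -253 + 164 = -89)
z*(-597 + v) = -89*(-597 + 144) = -89*(-453) = 40317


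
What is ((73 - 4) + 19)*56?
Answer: 4928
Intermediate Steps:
((73 - 4) + 19)*56 = (69 + 19)*56 = 88*56 = 4928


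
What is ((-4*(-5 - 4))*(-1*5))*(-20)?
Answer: 3600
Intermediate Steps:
((-4*(-5 - 4))*(-1*5))*(-20) = (-4*(-9)*(-5))*(-20) = (36*(-5))*(-20) = -180*(-20) = 3600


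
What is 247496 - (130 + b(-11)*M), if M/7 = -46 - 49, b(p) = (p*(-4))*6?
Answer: 422926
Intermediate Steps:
b(p) = -24*p (b(p) = -4*p*6 = -24*p)
M = -665 (M = 7*(-46 - 49) = 7*(-95) = -665)
247496 - (130 + b(-11)*M) = 247496 - (130 - 24*(-11)*(-665)) = 247496 - (130 + 264*(-665)) = 247496 - (130 - 175560) = 247496 - 1*(-175430) = 247496 + 175430 = 422926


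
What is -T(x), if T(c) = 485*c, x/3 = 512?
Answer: -744960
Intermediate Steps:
x = 1536 (x = 3*512 = 1536)
-T(x) = -485*1536 = -1*744960 = -744960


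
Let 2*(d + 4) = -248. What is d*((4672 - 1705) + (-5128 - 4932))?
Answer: 907904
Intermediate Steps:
d = -128 (d = -4 + (½)*(-248) = -4 - 124 = -128)
d*((4672 - 1705) + (-5128 - 4932)) = -128*((4672 - 1705) + (-5128 - 4932)) = -128*(2967 - 10060) = -128*(-7093) = 907904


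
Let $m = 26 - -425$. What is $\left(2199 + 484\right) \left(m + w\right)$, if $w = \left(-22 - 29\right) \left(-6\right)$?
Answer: $2031031$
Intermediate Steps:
$w = 306$ ($w = \left(-51\right) \left(-6\right) = 306$)
$m = 451$ ($m = 26 + 425 = 451$)
$\left(2199 + 484\right) \left(m + w\right) = \left(2199 + 484\right) \left(451 + 306\right) = 2683 \cdot 757 = 2031031$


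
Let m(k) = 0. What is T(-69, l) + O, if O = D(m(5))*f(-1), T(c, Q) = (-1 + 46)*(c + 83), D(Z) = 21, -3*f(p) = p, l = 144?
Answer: 637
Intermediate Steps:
f(p) = -p/3
T(c, Q) = 3735 + 45*c (T(c, Q) = 45*(83 + c) = 3735 + 45*c)
O = 7 (O = 21*(-⅓*(-1)) = 21*(⅓) = 7)
T(-69, l) + O = (3735 + 45*(-69)) + 7 = (3735 - 3105) + 7 = 630 + 7 = 637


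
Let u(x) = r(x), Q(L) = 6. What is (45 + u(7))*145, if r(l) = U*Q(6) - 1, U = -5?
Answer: 2030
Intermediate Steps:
r(l) = -31 (r(l) = -5*6 - 1 = -30 - 1 = -31)
u(x) = -31
(45 + u(7))*145 = (45 - 31)*145 = 14*145 = 2030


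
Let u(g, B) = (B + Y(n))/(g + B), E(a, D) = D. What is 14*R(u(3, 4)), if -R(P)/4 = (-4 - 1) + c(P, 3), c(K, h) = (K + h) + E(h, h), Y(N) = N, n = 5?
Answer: -128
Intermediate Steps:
u(g, B) = (5 + B)/(B + g) (u(g, B) = (B + 5)/(g + B) = (5 + B)/(B + g))
c(K, h) = K + 2*h (c(K, h) = (K + h) + h = K + 2*h)
R(P) = -4 - 4*P (R(P) = -4*((-4 - 1) + (P + 2*3)) = -4*(-5 + (P + 6)) = -4*(-5 + (6 + P)) = -4*(1 + P) = -4 - 4*P)
14*R(u(3, 4)) = 14*(-4 - 4*(5 + 4)/(4 + 3)) = 14*(-4 - 4*9/7) = 14*(-4 - 36/7) = 14*(-64/7) = -128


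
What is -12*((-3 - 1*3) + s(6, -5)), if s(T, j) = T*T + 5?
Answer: -420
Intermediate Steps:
s(T, j) = 5 + T² (s(T, j) = T² + 5 = 5 + T²)
-12*((-3 - 1*3) + s(6, -5)) = -12*((-3 - 1*3) + (5 + 6²)) = -12*((-3 - 3) + (5 + 36)) = -12*(-6 + 41) = -12*35 = -420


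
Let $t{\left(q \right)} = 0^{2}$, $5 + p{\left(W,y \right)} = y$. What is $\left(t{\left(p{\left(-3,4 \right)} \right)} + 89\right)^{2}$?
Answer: $7921$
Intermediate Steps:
$p{\left(W,y \right)} = -5 + y$
$t{\left(q \right)} = 0$
$\left(t{\left(p{\left(-3,4 \right)} \right)} + 89\right)^{2} = \left(0 + 89\right)^{2} = 89^{2} = 7921$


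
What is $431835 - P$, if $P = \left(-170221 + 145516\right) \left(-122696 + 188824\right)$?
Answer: $1634124075$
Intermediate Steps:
$P = -1633692240$ ($P = \left(-24705\right) 66128 = -1633692240$)
$431835 - P = 431835 - -1633692240 = 431835 + 1633692240 = 1634124075$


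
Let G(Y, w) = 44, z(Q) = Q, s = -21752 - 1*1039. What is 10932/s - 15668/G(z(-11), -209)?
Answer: -29797533/83567 ≈ -356.57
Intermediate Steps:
s = -22791 (s = -21752 - 1039 = -22791)
10932/s - 15668/G(z(-11), -209) = 10932/(-22791) - 15668/44 = 10932*(-1/22791) - 15668*1/44 = -3644/7597 - 3917/11 = -29797533/83567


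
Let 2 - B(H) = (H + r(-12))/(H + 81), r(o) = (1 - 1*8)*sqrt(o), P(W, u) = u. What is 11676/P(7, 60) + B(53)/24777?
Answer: 3230475889/16600590 + 7*I*sqrt(3)/1660059 ≈ 194.6 + 7.3036e-6*I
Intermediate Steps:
r(o) = -7*sqrt(o) (r(o) = (1 - 8)*sqrt(o) = -7*sqrt(o))
B(H) = 2 - (H - 14*I*sqrt(3))/(81 + H) (B(H) = 2 - (H - 14*I*sqrt(3))/(H + 81) = 2 - (H - 14*I*sqrt(3))/(81 + H))
11676/P(7, 60) + B(53)/24777 = 11676/60 + ((162 + 53 + 14*I*sqrt(3))/(81 + 53))/24777 = 11676*(1/60) + ((215 + 14*I*sqrt(3))/134)*(1/24777) = 973/5 + ((215 + 14*I*sqrt(3))/134)*(1/24777) = 973/5 + (215/134 + 7*I*sqrt(3)/67)*(1/24777) = 973/5 + (215/3320118 + 7*I*sqrt(3)/1660059) = 3230475889/16600590 + 7*I*sqrt(3)/1660059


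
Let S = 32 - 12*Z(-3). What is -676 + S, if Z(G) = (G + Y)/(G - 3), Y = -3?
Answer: -656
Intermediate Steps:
Z(G) = 1 (Z(G) = (G - 3)/(G - 3) = (-3 + G)/(-3 + G) = 1)
S = 20 (S = 32 - 12*1 = 32 - 12 = 20)
-676 + S = -676 + 20 = -656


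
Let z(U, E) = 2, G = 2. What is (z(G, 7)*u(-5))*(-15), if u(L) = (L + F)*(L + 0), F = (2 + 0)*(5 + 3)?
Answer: 1650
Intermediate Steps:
F = 16 (F = 2*8 = 16)
u(L) = L*(16 + L) (u(L) = (L + 16)*(L + 0) = (16 + L)*L = L*(16 + L))
(z(G, 7)*u(-5))*(-15) = (2*(-5*(16 - 5)))*(-15) = (2*(-5*11))*(-15) = (2*(-55))*(-15) = -110*(-15) = 1650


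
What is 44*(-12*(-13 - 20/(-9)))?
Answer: 17072/3 ≈ 5690.7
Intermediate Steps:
44*(-12*(-13 - 20/(-9))) = 44*(-12*(-13 - 20*(-⅑))) = 44*(-12*(-13 + 20/9)) = 44*(-12*(-97/9)) = 44*(388/3) = 17072/3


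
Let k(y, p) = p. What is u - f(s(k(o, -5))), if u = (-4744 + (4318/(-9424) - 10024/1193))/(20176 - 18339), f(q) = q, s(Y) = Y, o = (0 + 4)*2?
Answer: 24914899681/10326541192 ≈ 2.4127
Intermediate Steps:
o = 8 (o = 4*2 = 8)
u = -26717806279/10326541192 (u = (-4744 + (4318*(-1/9424) - 10024*1/1193))/1837 = (-4744 + (-2159/4712 - 10024/1193))*(1/1837) = (-4744 - 49808775/5621416)*(1/1837) = -26717806279/5621416*1/1837 = -26717806279/10326541192 ≈ -2.5873)
u - f(s(k(o, -5))) = -26717806279/10326541192 - 1*(-5) = -26717806279/10326541192 + 5 = 24914899681/10326541192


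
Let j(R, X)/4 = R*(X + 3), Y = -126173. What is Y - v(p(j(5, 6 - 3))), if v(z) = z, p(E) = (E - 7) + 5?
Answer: -126291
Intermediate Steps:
j(R, X) = 4*R*(3 + X) (j(R, X) = 4*(R*(X + 3)) = 4*(R*(3 + X)) = 4*R*(3 + X))
p(E) = -2 + E (p(E) = (-7 + E) + 5 = -2 + E)
Y - v(p(j(5, 6 - 3))) = -126173 - (-2 + 4*5*(3 + (6 - 3))) = -126173 - (-2 + 4*5*(3 + 3)) = -126173 - (-2 + 4*5*6) = -126173 - (-2 + 120) = -126173 - 1*118 = -126173 - 118 = -126291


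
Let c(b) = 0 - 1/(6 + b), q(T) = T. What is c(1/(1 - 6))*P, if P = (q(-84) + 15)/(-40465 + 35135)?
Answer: -69/30914 ≈ -0.0022320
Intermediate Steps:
c(b) = -1/(6 + b)
P = 69/5330 (P = (-84 + 15)/(-40465 + 35135) = -69/(-5330) = -69*(-1/5330) = 69/5330 ≈ 0.012946)
c(1/(1 - 6))*P = -1/(6 + 1/(1 - 6))*(69/5330) = -1/(6 + 1/(-5))*(69/5330) = -1/(6 - ⅕)*(69/5330) = -1/29/5*(69/5330) = -1*5/29*(69/5330) = -5/29*69/5330 = -69/30914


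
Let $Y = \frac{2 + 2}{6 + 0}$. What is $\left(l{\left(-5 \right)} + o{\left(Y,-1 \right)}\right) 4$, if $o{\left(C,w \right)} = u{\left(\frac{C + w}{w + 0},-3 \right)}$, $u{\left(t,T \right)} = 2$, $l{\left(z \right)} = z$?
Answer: $-12$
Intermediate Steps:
$Y = \frac{2}{3}$ ($Y = \frac{4}{6} = 4 \cdot \frac{1}{6} = \frac{2}{3} \approx 0.66667$)
$o{\left(C,w \right)} = 2$
$\left(l{\left(-5 \right)} + o{\left(Y,-1 \right)}\right) 4 = \left(-5 + 2\right) 4 = \left(-3\right) 4 = -12$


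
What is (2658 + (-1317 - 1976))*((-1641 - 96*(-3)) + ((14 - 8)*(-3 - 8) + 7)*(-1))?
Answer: 821690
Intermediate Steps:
(2658 + (-1317 - 1976))*((-1641 - 96*(-3)) + ((14 - 8)*(-3 - 8) + 7)*(-1)) = (2658 - 3293)*((-1641 + 288) + (6*(-11) + 7)*(-1)) = -635*(-1353 + (-66 + 7)*(-1)) = -635*(-1353 - 59*(-1)) = -635*(-1353 + 59) = -635*(-1294) = 821690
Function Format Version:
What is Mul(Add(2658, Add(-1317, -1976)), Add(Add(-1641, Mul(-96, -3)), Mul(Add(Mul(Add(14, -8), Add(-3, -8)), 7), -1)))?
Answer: 821690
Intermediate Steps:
Mul(Add(2658, Add(-1317, -1976)), Add(Add(-1641, Mul(-96, -3)), Mul(Add(Mul(Add(14, -8), Add(-3, -8)), 7), -1))) = Mul(Add(2658, -3293), Add(Add(-1641, 288), Mul(Add(Mul(6, -11), 7), -1))) = Mul(-635, Add(-1353, Mul(Add(-66, 7), -1))) = Mul(-635, Add(-1353, Mul(-59, -1))) = Mul(-635, Add(-1353, 59)) = Mul(-635, -1294) = 821690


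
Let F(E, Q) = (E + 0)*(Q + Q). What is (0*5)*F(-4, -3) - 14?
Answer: -14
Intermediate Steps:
F(E, Q) = 2*E*Q (F(E, Q) = E*(2*Q) = 2*E*Q)
(0*5)*F(-4, -3) - 14 = (0*5)*(2*(-4)*(-3)) - 14 = 0*24 - 14 = 0 - 14 = -14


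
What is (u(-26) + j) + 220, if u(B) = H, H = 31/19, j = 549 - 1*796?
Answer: -482/19 ≈ -25.368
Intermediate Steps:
j = -247 (j = 549 - 796 = -247)
H = 31/19 (H = 31*(1/19) = 31/19 ≈ 1.6316)
u(B) = 31/19
(u(-26) + j) + 220 = (31/19 - 247) + 220 = -4662/19 + 220 = -482/19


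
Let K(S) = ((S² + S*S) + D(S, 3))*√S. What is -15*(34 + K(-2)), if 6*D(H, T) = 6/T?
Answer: -510 - 125*I*√2 ≈ -510.0 - 176.78*I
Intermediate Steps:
D(H, T) = 1/T (D(H, T) = (6/T)/6 = 1/T)
K(S) = √S*(⅓ + 2*S²) (K(S) = ((S² + S*S) + 1/3)*√S = ((S² + S²) + ⅓)*√S = (2*S² + ⅓)*√S = (⅓ + 2*S²)*√S = √S*(⅓ + 2*S²))
-15*(34 + K(-2)) = -15*(34 + √(-2)*(1 + 6*(-2)²)/3) = -15*(34 + (I*√2)*(1 + 6*4)/3) = -15*(34 + (I*√2)*(1 + 24)/3) = -15*(34 + (⅓)*(I*√2)*25) = -15*(34 + 25*I*√2/3) = -510 - 125*I*√2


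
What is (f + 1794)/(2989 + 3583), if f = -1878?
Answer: -21/1643 ≈ -0.012782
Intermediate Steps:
(f + 1794)/(2989 + 3583) = (-1878 + 1794)/(2989 + 3583) = -84/6572 = -84*1/6572 = -21/1643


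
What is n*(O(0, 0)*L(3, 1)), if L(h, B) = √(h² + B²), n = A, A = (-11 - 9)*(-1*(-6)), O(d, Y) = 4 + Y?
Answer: -480*√10 ≈ -1517.9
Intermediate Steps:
A = -120 (A = -20*6 = -120)
n = -120
L(h, B) = √(B² + h²)
n*(O(0, 0)*L(3, 1)) = -120*(4 + 0)*√(1² + 3²) = -480*√(1 + 9) = -480*√10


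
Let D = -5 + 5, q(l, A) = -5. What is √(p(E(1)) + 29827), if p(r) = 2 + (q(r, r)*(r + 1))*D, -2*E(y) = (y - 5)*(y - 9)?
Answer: √29829 ≈ 172.71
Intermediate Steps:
E(y) = -(-9 + y)*(-5 + y)/2 (E(y) = -(y - 5)*(y - 9)/2 = -(-5 + y)*(-9 + y)/2 = -(-9 + y)*(-5 + y)/2)
D = 0
p(r) = 2 (p(r) = 2 - 5*(r + 1)*0 = 2 - 5*(1 + r)*0 = 2 + (-5 - 5*r)*0 = 2 + 0 = 2)
√(p(E(1)) + 29827) = √(2 + 29827) = √29829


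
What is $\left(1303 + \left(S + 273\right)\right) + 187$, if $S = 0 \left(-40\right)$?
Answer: $1763$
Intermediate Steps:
$S = 0$
$\left(1303 + \left(S + 273\right)\right) + 187 = \left(1303 + \left(0 + 273\right)\right) + 187 = \left(1303 + 273\right) + 187 = 1576 + 187 = 1763$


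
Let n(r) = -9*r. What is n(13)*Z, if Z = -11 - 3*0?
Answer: 1287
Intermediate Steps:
Z = -11 (Z = -11 + 0 = -11)
n(13)*Z = -9*13*(-11) = -117*(-11) = 1287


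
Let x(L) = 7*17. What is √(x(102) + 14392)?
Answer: √14511 ≈ 120.46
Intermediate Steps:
x(L) = 119
√(x(102) + 14392) = √(119 + 14392) = √14511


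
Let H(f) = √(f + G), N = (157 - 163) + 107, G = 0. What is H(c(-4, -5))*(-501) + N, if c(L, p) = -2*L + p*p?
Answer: 101 - 501*√33 ≈ -2777.0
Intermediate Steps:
c(L, p) = p² - 2*L (c(L, p) = -2*L + p² = p² - 2*L)
N = 101 (N = -6 + 107 = 101)
H(f) = √f (H(f) = √(f + 0) = √f)
H(c(-4, -5))*(-501) + N = √((-5)² - 2*(-4))*(-501) + 101 = √(25 + 8)*(-501) + 101 = √33*(-501) + 101 = -501*√33 + 101 = 101 - 501*√33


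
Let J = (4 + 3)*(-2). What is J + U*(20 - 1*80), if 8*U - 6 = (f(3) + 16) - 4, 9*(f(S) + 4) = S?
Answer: -243/2 ≈ -121.50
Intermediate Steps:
f(S) = -4 + S/9
U = 43/24 (U = ¾ + (((-4 + (⅑)*3) + 16) - 4)/8 = ¾ + (((-4 + ⅓) + 16) - 4)/8 = ¾ + ((-11/3 + 16) - 4)/8 = ¾ + (37/3 - 4)/8 = ¾ + (⅛)*(25/3) = ¾ + 25/24 = 43/24 ≈ 1.7917)
J = -14 (J = 7*(-2) = -14)
J + U*(20 - 1*80) = -14 + 43*(20 - 1*80)/24 = -14 + 43*(20 - 80)/24 = -14 + (43/24)*(-60) = -14 - 215/2 = -243/2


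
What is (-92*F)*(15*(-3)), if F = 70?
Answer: 289800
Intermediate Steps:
(-92*F)*(15*(-3)) = (-92*70)*(15*(-3)) = -6440*(-45) = 289800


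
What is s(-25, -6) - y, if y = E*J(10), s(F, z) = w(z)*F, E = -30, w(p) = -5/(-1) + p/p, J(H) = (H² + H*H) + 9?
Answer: 6120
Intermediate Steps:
J(H) = 9 + 2*H² (J(H) = (H² + H²) + 9 = 2*H² + 9 = 9 + 2*H²)
w(p) = 6 (w(p) = -5*(-1) + 1 = 5 + 1 = 6)
s(F, z) = 6*F
y = -6270 (y = -30*(9 + 2*10²) = -30*(9 + 2*100) = -30*(9 + 200) = -30*209 = -6270)
s(-25, -6) - y = 6*(-25) - 1*(-6270) = -150 + 6270 = 6120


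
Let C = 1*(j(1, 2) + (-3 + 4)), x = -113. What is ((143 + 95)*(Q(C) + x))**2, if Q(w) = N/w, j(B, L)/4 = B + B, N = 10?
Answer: 57439791556/81 ≈ 7.0913e+8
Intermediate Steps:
j(B, L) = 8*B (j(B, L) = 4*(B + B) = 4*(2*B) = 8*B)
C = 9 (C = 1*(8*1 + (-3 + 4)) = 1*(8 + 1) = 1*9 = 9)
Q(w) = 10/w
((143 + 95)*(Q(C) + x))**2 = ((143 + 95)*(10/9 - 113))**2 = (238*(10*(1/9) - 113))**2 = (238*(10/9 - 113))**2 = (238*(-1007/9))**2 = (-239666/9)**2 = 57439791556/81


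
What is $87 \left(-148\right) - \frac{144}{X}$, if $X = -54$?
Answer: $- \frac{38620}{3} \approx -12873.0$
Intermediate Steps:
$87 \left(-148\right) - \frac{144}{X} = 87 \left(-148\right) - \frac{144}{-54} = -12876 - - \frac{8}{3} = -12876 + \frac{8}{3} = - \frac{38620}{3}$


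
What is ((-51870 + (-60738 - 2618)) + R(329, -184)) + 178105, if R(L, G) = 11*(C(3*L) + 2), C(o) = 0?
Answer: 62901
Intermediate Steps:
R(L, G) = 22 (R(L, G) = 11*(0 + 2) = 11*2 = 22)
((-51870 + (-60738 - 2618)) + R(329, -184)) + 178105 = ((-51870 + (-60738 - 2618)) + 22) + 178105 = ((-51870 - 63356) + 22) + 178105 = (-115226 + 22) + 178105 = -115204 + 178105 = 62901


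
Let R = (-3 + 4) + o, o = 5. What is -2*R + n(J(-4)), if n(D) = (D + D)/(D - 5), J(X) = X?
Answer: -100/9 ≈ -11.111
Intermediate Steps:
n(D) = 2*D/(-5 + D) (n(D) = (2*D)/(-5 + D) = 2*D/(-5 + D))
R = 6 (R = (-3 + 4) + 5 = 1 + 5 = 6)
-2*R + n(J(-4)) = -2*6 + 2*(-4)/(-5 - 4) = -12 + 2*(-4)/(-9) = -12 + 2*(-4)*(-⅑) = -12 + 8/9 = -100/9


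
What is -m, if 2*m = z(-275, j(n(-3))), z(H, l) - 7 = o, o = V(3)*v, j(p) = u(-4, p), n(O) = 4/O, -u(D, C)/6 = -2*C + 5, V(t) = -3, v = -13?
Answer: -23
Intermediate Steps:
u(D, C) = -30 + 12*C (u(D, C) = -6*(-2*C + 5) = -6*(5 - 2*C) = -30 + 12*C)
j(p) = -30 + 12*p
o = 39 (o = -3*(-13) = 39)
z(H, l) = 46 (z(H, l) = 7 + 39 = 46)
m = 23 (m = (1/2)*46 = 23)
-m = -1*23 = -23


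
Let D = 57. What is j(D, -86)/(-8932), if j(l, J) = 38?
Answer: -19/4466 ≈ -0.0042544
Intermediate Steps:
j(D, -86)/(-8932) = 38/(-8932) = 38*(-1/8932) = -19/4466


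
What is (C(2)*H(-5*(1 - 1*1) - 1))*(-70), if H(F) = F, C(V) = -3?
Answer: -210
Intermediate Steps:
(C(2)*H(-5*(1 - 1*1) - 1))*(-70) = -3*(-5*(1 - 1*1) - 1)*(-70) = -3*(-5*(1 - 1) - 1)*(-70) = -3*(-5*0 - 1)*(-70) = -3*(0 - 1)*(-70) = -3*(-1)*(-70) = 3*(-70) = -210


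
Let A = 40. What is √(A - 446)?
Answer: I*√406 ≈ 20.149*I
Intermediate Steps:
√(A - 446) = √(40 - 446) = √(-406) = I*√406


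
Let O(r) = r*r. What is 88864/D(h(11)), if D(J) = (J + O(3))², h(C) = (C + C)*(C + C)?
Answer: 88864/243049 ≈ 0.36562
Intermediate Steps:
O(r) = r²
h(C) = 4*C² (h(C) = (2*C)*(2*C) = 4*C²)
D(J) = (9 + J)² (D(J) = (J + 3²)² = (J + 9)² = (9 + J)²)
88864/D(h(11)) = 88864/((9 + 4*11²)²) = 88864/((9 + 4*121)²) = 88864/((9 + 484)²) = 88864/(493²) = 88864/243049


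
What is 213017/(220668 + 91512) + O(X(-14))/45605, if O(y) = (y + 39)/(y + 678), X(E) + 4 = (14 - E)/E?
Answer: 108804142891/159454051680 ≈ 0.68235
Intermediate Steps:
X(E) = -4 + (14 - E)/E
O(y) = (39 + y)/(678 + y)
213017/(220668 + 91512) + O(X(-14))/45605 = 213017/(220668 + 91512) + ((39 + (-5 + 14/(-14)))/(678 + (-5 + 14/(-14))))/45605 = 213017/312180 + ((39 + (-5 + 14*(-1/14)))/(678 + (-5 + 14*(-1/14))))*(1/45605) = 213017*(1/312180) + ((39 + (-5 - 1))/(678 + (-5 - 1)))*(1/45605) = 213017/312180 + ((39 - 6)/(678 - 6))*(1/45605) = 213017/312180 + (33/672)*(1/45605) = 213017/312180 + ((1/672)*33)*(1/45605) = 213017/312180 + (11/224)*(1/45605) = 213017/312180 + 11/10215520 = 108804142891/159454051680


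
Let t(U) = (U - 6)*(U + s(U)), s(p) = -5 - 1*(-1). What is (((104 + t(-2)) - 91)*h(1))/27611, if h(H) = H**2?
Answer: 61/27611 ≈ 0.0022093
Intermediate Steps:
s(p) = -4 (s(p) = -5 + 1 = -4)
t(U) = (-6 + U)*(-4 + U) (t(U) = (U - 6)*(U - 4) = (-6 + U)*(-4 + U))
(((104 + t(-2)) - 91)*h(1))/27611 = (((104 + (24 + (-2)**2 - 10*(-2))) - 91)*1**2)/27611 = (((104 + (24 + 4 + 20)) - 91)*1)*(1/27611) = (((104 + 48) - 91)*1)*(1/27611) = ((152 - 91)*1)*(1/27611) = (61*1)*(1/27611) = 61*(1/27611) = 61/27611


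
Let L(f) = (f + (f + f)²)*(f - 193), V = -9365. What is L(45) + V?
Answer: -1214825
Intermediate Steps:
L(f) = (-193 + f)*(f + 4*f²) (L(f) = (f + (2*f)²)*(-193 + f) = (f + 4*f²)*(-193 + f) = (-193 + f)*(f + 4*f²))
L(45) + V = 45*(-193 - 771*45 + 4*45²) - 9365 = 45*(-193 - 34695 + 4*2025) - 9365 = 45*(-193 - 34695 + 8100) - 9365 = 45*(-26788) - 9365 = -1205460 - 9365 = -1214825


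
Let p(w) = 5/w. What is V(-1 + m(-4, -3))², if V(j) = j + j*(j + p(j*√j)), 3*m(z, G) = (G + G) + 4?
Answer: (10 - 9*I*√15)²/81 ≈ -13.765 - 8.6066*I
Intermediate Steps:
m(z, G) = 4/3 + 2*G/3 (m(z, G) = ((G + G) + 4)/3 = (2*G + 4)/3 = (4 + 2*G)/3 = 4/3 + 2*G/3)
V(j) = j + j*(j + 5/j^(3/2)) (V(j) = j + j*(j + 5/((j*√j))) = j + j*(j + 5/(j^(3/2))) = j + j*(j + 5/j^(3/2)))
V(-1 + m(-4, -3))² = ((-1 + (4/3 + (⅔)*(-3))) + (-1 + (4/3 + (⅔)*(-3)))² + 5/√(-1 + (4/3 + (⅔)*(-3))))² = ((-1 + (4/3 - 2)) + (-1 + (4/3 - 2))² + 5/√(-1 + (4/3 - 2)))² = ((-1 - ⅔) + (-1 - ⅔)² + 5/√(-1 - ⅔))² = (-5/3 + (-5/3)² + 5/√(-5/3))² = (-5/3 + 25/9 + 5*(-I*√15/5))² = (-5/3 + 25/9 - I*√15)² = (10/9 - I*√15)²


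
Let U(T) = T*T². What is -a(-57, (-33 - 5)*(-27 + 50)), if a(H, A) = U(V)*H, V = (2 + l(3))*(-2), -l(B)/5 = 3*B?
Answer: 36255192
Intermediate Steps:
l(B) = -15*B
V = 86 (V = (2 - 15*3)*(-2) = (2 - 45)*(-2) = -43*(-2) = 86)
U(T) = T³
a(H, A) = 636056*H (a(H, A) = 86³*H = 636056*H)
-a(-57, (-33 - 5)*(-27 + 50)) = -636056*(-57) = -1*(-36255192) = 36255192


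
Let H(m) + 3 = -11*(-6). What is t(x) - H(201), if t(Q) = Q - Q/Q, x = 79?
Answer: 15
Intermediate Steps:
H(m) = 63 (H(m) = -3 - 11*(-6) = -3 + 66 = 63)
t(Q) = -1 + Q (t(Q) = Q - 1*1 = Q - 1 = -1 + Q)
t(x) - H(201) = (-1 + 79) - 1*63 = 78 - 63 = 15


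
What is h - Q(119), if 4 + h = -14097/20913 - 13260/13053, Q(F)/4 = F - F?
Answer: -172580453/30330821 ≈ -5.6899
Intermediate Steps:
Q(F) = 0 (Q(F) = 4*(F - F) = 4*0 = 0)
h = -172580453/30330821 (h = -4 + (-14097/20913 - 13260/13053) = -4 + (-14097*1/20913 - 13260*1/13053) = -4 + (-4699/6971 - 4420/4351) = -4 - 51257169/30330821 = -172580453/30330821 ≈ -5.6899)
h - Q(119) = -172580453/30330821 - 1*0 = -172580453/30330821 + 0 = -172580453/30330821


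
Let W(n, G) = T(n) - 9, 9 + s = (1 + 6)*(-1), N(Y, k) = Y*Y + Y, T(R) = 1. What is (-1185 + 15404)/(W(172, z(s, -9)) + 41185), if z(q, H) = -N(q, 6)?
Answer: 14219/41177 ≈ 0.34531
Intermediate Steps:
N(Y, k) = Y + Y² (N(Y, k) = Y² + Y = Y + Y²)
s = -16 (s = -9 + (1 + 6)*(-1) = -9 + 7*(-1) = -9 - 7 = -16)
z(q, H) = -q*(1 + q)
W(n, G) = -8 (W(n, G) = 1 - 9 = -8)
(-1185 + 15404)/(W(172, z(s, -9)) + 41185) = (-1185 + 15404)/(-8 + 41185) = 14219/41177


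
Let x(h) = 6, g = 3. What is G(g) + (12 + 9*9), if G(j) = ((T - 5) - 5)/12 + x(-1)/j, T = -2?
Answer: 94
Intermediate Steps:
G(j) = -1 + 6/j (G(j) = ((-2 - 5) - 5)/12 + 6/j = (-7 - 5)*(1/12) + 6/j = -12*1/12 + 6/j = -1 + 6/j)
G(g) + (12 + 9*9) = (6 - 1*3)/3 + (12 + 9*9) = (6 - 3)/3 + (12 + 81) = (⅓)*3 + 93 = 1 + 93 = 94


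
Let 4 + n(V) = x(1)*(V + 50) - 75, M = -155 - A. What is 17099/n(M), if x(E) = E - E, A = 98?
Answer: -17099/79 ≈ -216.44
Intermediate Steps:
M = -253 (M = -155 - 1*98 = -155 - 98 = -253)
x(E) = 0
n(V) = -79 (n(V) = -4 + (0*(V + 50) - 75) = -4 + (0*(50 + V) - 75) = -4 + (0 - 75) = -4 - 75 = -79)
17099/n(M) = 17099/(-79) = 17099*(-1/79) = -17099/79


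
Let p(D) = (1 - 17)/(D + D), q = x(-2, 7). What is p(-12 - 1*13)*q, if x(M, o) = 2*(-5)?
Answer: -16/5 ≈ -3.2000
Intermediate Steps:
x(M, o) = -10
q = -10
p(D) = -8/D (p(D) = -16*1/(2*D) = -8/D)
p(-12 - 1*13)*q = -8/(-12 - 1*13)*(-10) = -8/(-12 - 13)*(-10) = -8/(-25)*(-10) = -8*(-1/25)*(-10) = (8/25)*(-10) = -16/5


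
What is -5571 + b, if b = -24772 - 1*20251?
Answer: -50594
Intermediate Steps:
b = -45023 (b = -24772 - 20251 = -45023)
-5571 + b = -5571 - 45023 = -50594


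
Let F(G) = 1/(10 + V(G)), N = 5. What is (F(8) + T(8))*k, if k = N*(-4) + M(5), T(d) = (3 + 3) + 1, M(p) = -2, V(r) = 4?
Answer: -1089/7 ≈ -155.57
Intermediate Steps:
T(d) = 7 (T(d) = 6 + 1 = 7)
k = -22 (k = 5*(-4) - 2 = -20 - 2 = -22)
F(G) = 1/14 (F(G) = 1/(10 + 4) = 1/14)
(F(8) + T(8))*k = (1/14 + 7)*(-22) = (99/14)*(-22) = -1089/7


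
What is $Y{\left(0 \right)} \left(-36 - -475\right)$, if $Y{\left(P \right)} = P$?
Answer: $0$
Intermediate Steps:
$Y{\left(0 \right)} \left(-36 - -475\right) = 0 \left(-36 - -475\right) = 0 \left(-36 + 475\right) = 0 \cdot 439 = 0$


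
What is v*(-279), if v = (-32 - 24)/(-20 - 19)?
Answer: -5208/13 ≈ -400.62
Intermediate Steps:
v = 56/39 (v = -56/(-39) = -56*(-1/39) = 56/39 ≈ 1.4359)
v*(-279) = (56/39)*(-279) = -5208/13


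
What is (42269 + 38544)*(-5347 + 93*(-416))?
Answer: -3558600455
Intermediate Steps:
(42269 + 38544)*(-5347 + 93*(-416)) = 80813*(-5347 - 38688) = 80813*(-44035) = -3558600455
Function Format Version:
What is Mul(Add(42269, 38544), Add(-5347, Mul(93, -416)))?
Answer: -3558600455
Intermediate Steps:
Mul(Add(42269, 38544), Add(-5347, Mul(93, -416))) = Mul(80813, Add(-5347, -38688)) = Mul(80813, -44035) = -3558600455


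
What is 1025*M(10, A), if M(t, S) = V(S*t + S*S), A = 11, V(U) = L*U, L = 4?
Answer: 947100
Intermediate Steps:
V(U) = 4*U
M(t, S) = 4*S² + 4*S*t (M(t, S) = 4*(S*t + S*S) = 4*(S*t + S²) = 4*(S² + S*t) = 4*S² + 4*S*t)
1025*M(10, A) = 1025*(4*11*(11 + 10)) = 1025*(4*11*21) = 1025*924 = 947100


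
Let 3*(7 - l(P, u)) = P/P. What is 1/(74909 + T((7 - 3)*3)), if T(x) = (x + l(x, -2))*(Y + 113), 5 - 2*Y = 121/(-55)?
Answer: 15/1156283 ≈ 1.2973e-5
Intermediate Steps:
l(P, u) = 20/3 (l(P, u) = 7 - P/(3*P) = 7 - ⅓*1 = 7 - ⅓ = 20/3)
Y = 18/5 (Y = 5/2 - 121/(2*(-55)) = 5/2 - 121*(-1)/(2*55) = 5/2 - ½*(-11/5) = 5/2 + 11/10 = 18/5 ≈ 3.6000)
T(x) = 2332/3 + 583*x/5 (T(x) = (x + 20/3)*(18/5 + 113) = (20/3 + x)*(583/5) = 2332/3 + 583*x/5)
1/(74909 + T((7 - 3)*3)) = 1/(74909 + (2332/3 + 583*((7 - 3)*3)/5)) = 1/(74909 + (2332/3 + 583*(4*3)/5)) = 1/(74909 + (2332/3 + (583/5)*12)) = 1/(74909 + (2332/3 + 6996/5)) = 1/(74909 + 32648/15) = 1/(1156283/15) = 15/1156283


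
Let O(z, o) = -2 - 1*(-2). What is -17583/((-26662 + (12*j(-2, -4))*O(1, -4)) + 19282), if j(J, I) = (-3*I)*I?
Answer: 5861/2460 ≈ 2.3825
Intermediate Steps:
j(J, I) = -3*I²
O(z, o) = 0 (O(z, o) = -2 + 2 = 0)
-17583/((-26662 + (12*j(-2, -4))*O(1, -4)) + 19282) = -17583/((-26662 + (12*(-3*(-4)²))*0) + 19282) = -17583/((-26662 + (12*(-3*16))*0) + 19282) = -17583/((-26662 + (12*(-48))*0) + 19282) = -17583/((-26662 - 576*0) + 19282) = -17583/((-26662 + 0) + 19282) = -17583/(-26662 + 19282) = -17583/(-7380) = -17583*(-1/7380) = 5861/2460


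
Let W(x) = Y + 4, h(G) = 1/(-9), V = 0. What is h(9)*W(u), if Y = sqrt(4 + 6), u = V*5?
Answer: -4/9 - sqrt(10)/9 ≈ -0.79581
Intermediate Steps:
h(G) = -1/9
u = 0 (u = 0*5 = 0)
Y = sqrt(10) ≈ 3.1623
W(x) = 4 + sqrt(10) (W(x) = sqrt(10) + 4 = 4 + sqrt(10))
h(9)*W(u) = -(4 + sqrt(10))/9 = -4/9 - sqrt(10)/9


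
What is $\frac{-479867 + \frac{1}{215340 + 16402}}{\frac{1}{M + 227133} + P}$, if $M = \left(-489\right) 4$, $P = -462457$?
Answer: $\frac{25040884465306401}{24132378986604896} \approx 1.0376$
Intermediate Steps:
$M = -1956$
$\frac{-479867 + \frac{1}{215340 + 16402}}{\frac{1}{M + 227133} + P} = \frac{-479867 + \frac{1}{215340 + 16402}}{\frac{1}{-1956 + 227133} - 462457} = \frac{-479867 + \frac{1}{231742}}{\frac{1}{225177} - 462457} = - \frac{111205338313}{231742 \left(- \frac{104134679888}{225177}\right)} = \left(- \frac{111205338313}{231742}\right) \left(- \frac{225177}{104134679888}\right) = \frac{25040884465306401}{24132378986604896}$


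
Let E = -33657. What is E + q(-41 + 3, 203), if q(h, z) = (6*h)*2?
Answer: -34113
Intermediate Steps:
q(h, z) = 12*h
E + q(-41 + 3, 203) = -33657 + 12*(-41 + 3) = -33657 + 12*(-38) = -33657 - 456 = -34113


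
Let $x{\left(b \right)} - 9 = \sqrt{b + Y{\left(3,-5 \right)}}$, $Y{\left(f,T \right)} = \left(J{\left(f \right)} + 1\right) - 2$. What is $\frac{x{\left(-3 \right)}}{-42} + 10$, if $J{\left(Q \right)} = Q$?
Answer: $\frac{137}{14} - \frac{i}{42} \approx 9.7857 - 0.02381 i$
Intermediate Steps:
$Y{\left(f,T \right)} = -1 + f$ ($Y{\left(f,T \right)} = \left(f + 1\right) - 2 = \left(1 + f\right) - 2 = -1 + f$)
$x{\left(b \right)} = 9 + \sqrt{2 + b}$ ($x{\left(b \right)} = 9 + \sqrt{b + \left(-1 + 3\right)} = 9 + \sqrt{b + 2} = 9 + \sqrt{2 + b}$)
$\frac{x{\left(-3 \right)}}{-42} + 10 = \frac{9 + \sqrt{2 - 3}}{-42} + 10 = - \frac{9 + \sqrt{-1}}{42} + 10 = - \frac{9 + i}{42} + 10 = \left(- \frac{3}{14} - \frac{i}{42}\right) + 10 = \frac{137}{14} - \frac{i}{42}$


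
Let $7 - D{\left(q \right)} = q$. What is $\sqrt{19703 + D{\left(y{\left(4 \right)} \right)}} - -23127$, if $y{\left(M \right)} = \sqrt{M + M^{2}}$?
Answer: $23127 + \sqrt{19710 - 2 \sqrt{5}} \approx 23267.0$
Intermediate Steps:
$D{\left(q \right)} = 7 - q$
$\sqrt{19703 + D{\left(y{\left(4 \right)} \right)}} - -23127 = \sqrt{19703 + \left(7 - \sqrt{4 \left(1 + 4\right)}\right)} - -23127 = \sqrt{19703 + \left(7 - \sqrt{4 \cdot 5}\right)} + 23127 = \sqrt{19703 + \left(7 - \sqrt{20}\right)} + 23127 = \sqrt{19703 + \left(7 - 2 \sqrt{5}\right)} + 23127 = \sqrt{19710 - 2 \sqrt{5}} + 23127 = 23127 + \sqrt{19710 - 2 \sqrt{5}}$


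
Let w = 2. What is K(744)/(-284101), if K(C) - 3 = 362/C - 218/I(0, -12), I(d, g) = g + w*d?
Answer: -2685/35228524 ≈ -7.6217e-5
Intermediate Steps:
I(d, g) = g + 2*d
K(C) = 127/6 + 362/C (K(C) = 3 + (362/C - 218/(-12 + 2*0)) = 3 + (362/C - 218/(-12 + 0)) = 3 + (362/C - 218/(-12)) = 3 + (362/C - 218*(-1/12)) = 3 + (362/C + 109/6) = 3 + (109/6 + 362/C) = 127/6 + 362/C)
K(744)/(-284101) = (127/6 + 362/744)/(-284101) = (127/6 + 362*(1/744))*(-1/284101) = (127/6 + 181/372)*(-1/284101) = (2685/124)*(-1/284101) = -2685/35228524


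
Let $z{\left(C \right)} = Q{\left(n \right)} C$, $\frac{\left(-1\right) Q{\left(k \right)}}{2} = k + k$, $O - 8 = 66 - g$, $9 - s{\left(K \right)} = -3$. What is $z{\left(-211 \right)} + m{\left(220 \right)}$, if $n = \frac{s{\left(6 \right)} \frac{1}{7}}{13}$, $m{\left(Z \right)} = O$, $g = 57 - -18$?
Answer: $\frac{10037}{91} \approx 110.3$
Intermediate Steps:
$s{\left(K \right)} = 12$ ($s{\left(K \right)} = 9 - -3 = 9 + 3 = 12$)
$g = 75$ ($g = 57 + 18 = 75$)
$O = -1$ ($O = 8 + \left(66 - 75\right) = 8 - 9 = -1$)
$m{\left(Z \right)} = -1$
$n = \frac{12}{91}$ ($n = \frac{12 \cdot \frac{1}{7}}{13} = 12 \cdot \frac{1}{7} \cdot \frac{1}{13} = \frac{12}{7} \cdot \frac{1}{13} = \frac{12}{91} \approx 0.13187$)
$Q{\left(k \right)} = - 4 k$ ($Q{\left(k \right)} = - 2 \left(k + k\right) = - 2 \cdot 2 k = - 4 k$)
$z{\left(C \right)} = - \frac{48 C}{91}$ ($z{\left(C \right)} = \left(-4\right) \frac{12}{91} C = - \frac{48 C}{91}$)
$z{\left(-211 \right)} + m{\left(220 \right)} = \left(- \frac{48}{91}\right) \left(-211\right) - 1 = \frac{10128}{91} - 1 = \frac{10037}{91}$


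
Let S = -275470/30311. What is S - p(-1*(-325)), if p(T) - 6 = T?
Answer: -10308411/30311 ≈ -340.09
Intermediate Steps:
p(T) = 6 + T
S = -275470/30311 (S = -275470*1/30311 = -275470/30311 ≈ -9.0881)
S - p(-1*(-325)) = -275470/30311 - (6 - 1*(-325)) = -275470/30311 - (6 + 325) = -275470/30311 - 1*331 = -275470/30311 - 331 = -10308411/30311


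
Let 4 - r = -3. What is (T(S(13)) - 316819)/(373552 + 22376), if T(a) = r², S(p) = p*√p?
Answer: -52795/65988 ≈ -0.80007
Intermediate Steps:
r = 7 (r = 4 - 1*(-3) = 4 + 3 = 7)
S(p) = p^(3/2)
T(a) = 49 (T(a) = 7² = 49)
(T(S(13)) - 316819)/(373552 + 22376) = (49 - 316819)/(373552 + 22376) = -316770/395928 = -316770*1/395928 = -52795/65988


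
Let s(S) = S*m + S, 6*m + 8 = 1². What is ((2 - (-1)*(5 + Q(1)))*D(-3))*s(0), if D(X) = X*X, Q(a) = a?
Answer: 0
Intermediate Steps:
m = -7/6 (m = -4/3 + (⅙)*1² = -4/3 + (⅙)*1 = -4/3 + ⅙ = -7/6 ≈ -1.1667)
s(S) = -S/6 (s(S) = S*(-7/6) + S = -7*S/6 + S = -S/6)
D(X) = X²
((2 - (-1)*(5 + Q(1)))*D(-3))*s(0) = ((2 - (-1)*(5 + 1))*(-3)²)*(-⅙*0) = ((2 - (-1)*6)*9)*0 = ((2 - 1*(-6))*9)*0 = ((2 + 6)*9)*0 = (8*9)*0 = 72*0 = 0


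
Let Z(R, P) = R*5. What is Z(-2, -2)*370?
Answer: -3700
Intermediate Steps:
Z(R, P) = 5*R
Z(-2, -2)*370 = (5*(-2))*370 = -10*370 = -3700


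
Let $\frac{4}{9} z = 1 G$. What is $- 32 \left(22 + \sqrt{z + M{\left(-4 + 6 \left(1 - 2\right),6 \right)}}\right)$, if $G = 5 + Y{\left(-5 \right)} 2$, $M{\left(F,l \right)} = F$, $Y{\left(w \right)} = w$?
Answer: $-704 - 16 i \sqrt{85} \approx -704.0 - 147.51 i$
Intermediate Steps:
$G = -5$ ($G = 5 - 10 = -5$)
$z = - \frac{45}{4}$ ($z = \frac{9 \cdot 1 \left(-5\right)}{4} = \frac{9}{4} \left(-5\right) = - \frac{45}{4} \approx -11.25$)
$- 32 \left(22 + \sqrt{z + M{\left(-4 + 6 \left(1 - 2\right),6 \right)}}\right) = - 32 \left(22 + \sqrt{- \frac{45}{4} + \left(-4 + 6 \left(1 - 2\right)\right)}\right) = - 32 \left(22 + \sqrt{- \frac{45}{4} + \left(-4 + 6 \left(-1\right)\right)}\right) = - 32 \left(22 + \sqrt{- \frac{45}{4} - 10}\right) = - 32 \left(22 + \sqrt{- \frac{85}{4}}\right) = - 32 \left(22 + \frac{i \sqrt{85}}{2}\right) = -704 - 16 i \sqrt{85}$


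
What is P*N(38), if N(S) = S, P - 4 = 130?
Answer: 5092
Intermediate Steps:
P = 134 (P = 4 + 130 = 134)
P*N(38) = 134*38 = 5092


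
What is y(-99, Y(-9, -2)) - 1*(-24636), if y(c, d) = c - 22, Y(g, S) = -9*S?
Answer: 24515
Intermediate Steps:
y(c, d) = -22 + c
y(-99, Y(-9, -2)) - 1*(-24636) = (-22 - 99) - 1*(-24636) = -121 + 24636 = 24515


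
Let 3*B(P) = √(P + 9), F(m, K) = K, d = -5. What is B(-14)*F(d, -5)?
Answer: -5*I*√5/3 ≈ -3.7268*I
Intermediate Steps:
B(P) = √(9 + P)/3 (B(P) = √(P + 9)/3 = √(9 + P)/3)
B(-14)*F(d, -5) = (√(9 - 14)/3)*(-5) = (√(-5)/3)*(-5) = ((I*√5)/3)*(-5) = (I*√5/3)*(-5) = -5*I*√5/3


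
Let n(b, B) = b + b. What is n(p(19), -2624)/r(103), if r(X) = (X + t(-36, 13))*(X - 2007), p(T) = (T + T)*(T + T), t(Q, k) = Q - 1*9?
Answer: -361/13804 ≈ -0.026152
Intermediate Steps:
t(Q, k) = -9 + Q (t(Q, k) = Q - 9 = -9 + Q)
p(T) = 4*T² (p(T) = (2*T)*(2*T) = 4*T²)
r(X) = (-2007 + X)*(-45 + X) (r(X) = (X + (-9 - 36))*(X - 2007) = (X - 45)*(-2007 + X) = (-45 + X)*(-2007 + X) = (-2007 + X)*(-45 + X))
n(b, B) = 2*b
n(p(19), -2624)/r(103) = (2*(4*19²))/(90315 + 103² - 2052*103) = (2*(4*361))/(90315 + 10609 - 211356) = (2*1444)/(-110432) = 2888*(-1/110432) = -361/13804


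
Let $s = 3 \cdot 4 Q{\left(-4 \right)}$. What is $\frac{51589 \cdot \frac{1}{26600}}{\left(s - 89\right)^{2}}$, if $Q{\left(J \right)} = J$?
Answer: $\frac{51589}{499255400} \approx 0.00010333$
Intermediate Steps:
$s = -48$ ($s = 3 \cdot 4 \left(-4\right) = 12 \left(-4\right) = -48$)
$\frac{51589 \cdot \frac{1}{26600}}{\left(s - 89\right)^{2}} = \frac{51589 \cdot \frac{1}{26600}}{\left(-48 - 89\right)^{2}} = \frac{51589 \cdot \frac{1}{26600}}{\left(-137\right)^{2}} = \frac{51589}{26600 \cdot 18769} = \frac{51589}{26600} \cdot \frac{1}{18769} = \frac{51589}{499255400}$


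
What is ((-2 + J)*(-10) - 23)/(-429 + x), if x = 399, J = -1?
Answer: -7/30 ≈ -0.23333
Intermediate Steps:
((-2 + J)*(-10) - 23)/(-429 + x) = ((-2 - 1)*(-10) - 23)/(-429 + 399) = (-3*(-10) - 23)/(-30) = (30 - 23)*(-1/30) = 7*(-1/30) = -7/30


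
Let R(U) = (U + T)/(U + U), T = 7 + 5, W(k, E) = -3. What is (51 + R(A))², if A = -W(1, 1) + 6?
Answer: 97969/36 ≈ 2721.4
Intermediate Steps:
A = 9 (A = -1*(-3) + 6 = 3 + 6 = 9)
T = 12
R(U) = (12 + U)/(2*U) (R(U) = (U + 12)/(U + U) = (12 + U)/((2*U)) = (12 + U)*(1/(2*U)) = (12 + U)/(2*U))
(51 + R(A))² = (51 + (½)*(12 + 9)/9)² = (51 + (½)*(⅑)*21)² = (51 + 7/6)² = (313/6)² = 97969/36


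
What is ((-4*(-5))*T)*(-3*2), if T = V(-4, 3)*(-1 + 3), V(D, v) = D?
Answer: 960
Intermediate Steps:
T = -8 (T = -4*(-1 + 3) = -4*2 = -8)
((-4*(-5))*T)*(-3*2) = (-4*(-5)*(-8))*(-3*2) = (20*(-8))*(-6) = -160*(-6) = 960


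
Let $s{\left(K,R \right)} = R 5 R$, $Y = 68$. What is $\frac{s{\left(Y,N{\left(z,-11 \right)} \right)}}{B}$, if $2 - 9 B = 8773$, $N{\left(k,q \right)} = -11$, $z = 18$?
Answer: $- \frac{5445}{8771} \approx -0.6208$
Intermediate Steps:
$B = - \frac{8771}{9}$ ($B = \frac{2}{9} - \frac{8773}{9} = - \frac{8771}{9} \approx -974.56$)
$s{\left(K,R \right)} = 5 R^{2}$ ($s{\left(K,R \right)} = 5 R R = 5 R^{2}$)
$\frac{s{\left(Y,N{\left(z,-11 \right)} \right)}}{B} = \frac{5 \left(-11\right)^{2}}{- \frac{8771}{9}} = 5 \cdot 121 \left(- \frac{9}{8771}\right) = 605 \left(- \frac{9}{8771}\right) = - \frac{5445}{8771}$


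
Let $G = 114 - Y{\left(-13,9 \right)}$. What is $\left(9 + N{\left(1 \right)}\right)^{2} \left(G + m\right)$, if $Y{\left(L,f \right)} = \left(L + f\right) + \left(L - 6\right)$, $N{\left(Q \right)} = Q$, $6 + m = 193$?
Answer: $32400$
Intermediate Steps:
$m = 187$ ($m = -6 + 193 = 187$)
$Y{\left(L,f \right)} = -6 + f + 2 L$ ($Y{\left(L,f \right)} = \left(L + f\right) + \left(-6 + L\right) = -6 + f + 2 L$)
$G = 137$ ($G = 114 - \left(-6 + 9 + 2 \left(-13\right)\right) = 114 - \left(-6 + 9 - 26\right) = 114 - -23 = 114 + 23 = 137$)
$\left(9 + N{\left(1 \right)}\right)^{2} \left(G + m\right) = \left(9 + 1\right)^{2} \left(137 + 187\right) = 10^{2} \cdot 324 = 100 \cdot 324 = 32400$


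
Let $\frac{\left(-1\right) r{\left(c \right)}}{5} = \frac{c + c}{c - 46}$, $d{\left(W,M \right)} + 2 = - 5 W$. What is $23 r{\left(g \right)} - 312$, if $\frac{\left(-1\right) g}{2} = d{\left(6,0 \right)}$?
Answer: $- \frac{10168}{9} \approx -1129.8$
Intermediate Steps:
$d{\left(W,M \right)} = -2 - 5 W$
$g = 64$ ($g = - 2 \left(-2 - 30\right) = \left(-2\right) \left(-32\right) = 64$)
$r{\left(c \right)} = - \frac{10 c}{-46 + c}$ ($r{\left(c \right)} = - 5 \frac{c + c}{c - 46} = - 5 \frac{2 c}{-46 + c} = - \frac{10 c}{-46 + c}$)
$23 r{\left(g \right)} - 312 = 23 \left(\left(-10\right) 64 \frac{1}{-46 + 64}\right) - 312 = 23 \left(\left(-10\right) 64 \cdot \frac{1}{18}\right) - 312 = 23 \left(- \frac{320}{9}\right) - 312 = - \frac{7360}{9} - 312 = - \frac{10168}{9}$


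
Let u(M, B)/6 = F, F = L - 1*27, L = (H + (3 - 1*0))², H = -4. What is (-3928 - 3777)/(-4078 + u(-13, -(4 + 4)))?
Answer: 7705/4234 ≈ 1.8198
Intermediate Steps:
L = 1 (L = (-4 + (3 - 1*0))² = (-4 + (3 + 0))² = (-4 + 3)² = (-1)² = 1)
F = -26 (F = 1 - 1*27 = 1 - 27 = -26)
u(M, B) = -156 (u(M, B) = 6*(-26) = -156)
(-3928 - 3777)/(-4078 + u(-13, -(4 + 4))) = (-3928 - 3777)/(-4078 - 156) = -7705/(-4234) = -7705*(-1/4234) = 7705/4234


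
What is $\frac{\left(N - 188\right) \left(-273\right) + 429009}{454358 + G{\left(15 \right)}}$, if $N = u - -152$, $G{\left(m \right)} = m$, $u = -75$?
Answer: $\frac{459312}{454373} \approx 1.0109$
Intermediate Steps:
$N = 77$ ($N = -75 - -152 = -75 + 152 = 77$)
$\frac{\left(N - 188\right) \left(-273\right) + 429009}{454358 + G{\left(15 \right)}} = \frac{\left(77 - 188\right) \left(-273\right) + 429009}{454358 + 15} = \frac{\left(-111\right) \left(-273\right) + 429009}{454373} = \left(30303 + 429009\right) \frac{1}{454373} = 459312 \cdot \frac{1}{454373} = \frac{459312}{454373}$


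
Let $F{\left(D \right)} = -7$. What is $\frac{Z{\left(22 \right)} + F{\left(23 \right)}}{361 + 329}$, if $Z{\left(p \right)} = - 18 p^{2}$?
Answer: $- \frac{8719}{690} \approx -12.636$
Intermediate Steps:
$\frac{Z{\left(22 \right)} + F{\left(23 \right)}}{361 + 329} = \frac{- 18 \cdot 22^{2} - 7}{361 + 329} = \frac{\left(-18\right) 484 - 7}{690} = \left(-8712 - 7\right) \frac{1}{690} = \left(-8719\right) \frac{1}{690} = - \frac{8719}{690}$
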